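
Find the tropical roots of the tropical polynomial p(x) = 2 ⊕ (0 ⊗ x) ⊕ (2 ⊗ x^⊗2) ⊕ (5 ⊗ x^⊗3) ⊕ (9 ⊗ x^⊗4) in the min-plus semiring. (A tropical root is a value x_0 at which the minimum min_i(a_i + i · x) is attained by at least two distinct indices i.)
Roots: {-4, -3, -2, 2}

Each tropical root is a break point of the lower envelope of the lines y = a_i + i · x (there are 5 lines, with slopes 0, 1, ..., 4). Only the lines that attain the minimum somewhere contribute to roots; other lines are dominated. Here the surviving (envelope) indices are i = 4, i = 3, i = 2, i = 1, i = 0.
Intersections between consecutive envelope lines give the roots: for adjacent envelope indices i < j the intersection is x = (a_i − a_j) / (j − i). Reading off the sorted break points: {-4, -3, -2, 2}.
Verification: at each break x_0, at least two indices attain the minimum of min_i(a_i + i · x_0).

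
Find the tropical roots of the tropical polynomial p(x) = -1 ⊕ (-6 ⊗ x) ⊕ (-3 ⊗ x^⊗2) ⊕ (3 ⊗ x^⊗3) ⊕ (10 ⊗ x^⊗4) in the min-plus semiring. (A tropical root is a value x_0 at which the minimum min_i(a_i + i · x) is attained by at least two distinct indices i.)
Roots: {-7, -6, -3, 5}

Each tropical root is a break point of the lower envelope of the lines y = a_i + i · x (there are 5 lines, with slopes 0, 1, ..., 4). Only the lines that attain the minimum somewhere contribute to roots; other lines are dominated. Here the surviving (envelope) indices are i = 4, i = 3, i = 2, i = 1, i = 0.
Intersections between consecutive envelope lines give the roots: for adjacent envelope indices i < j the intersection is x = (a_i − a_j) / (j − i). Reading off the sorted break points: {-7, -6, -3, 5}.
Verification: at each break x_0, at least two indices attain the minimum of min_i(a_i + i · x_0).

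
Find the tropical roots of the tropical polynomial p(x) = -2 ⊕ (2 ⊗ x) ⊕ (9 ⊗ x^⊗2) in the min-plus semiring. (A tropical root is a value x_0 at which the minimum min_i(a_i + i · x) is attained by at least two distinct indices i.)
Roots: {-7, -4}

Each tropical root is a break point of the lower envelope of the lines y = a_i + i · x (there are 3 lines, with slopes 0, 1, ..., 2). Only the lines that attain the minimum somewhere contribute to roots; other lines are dominated. Here the surviving (envelope) indices are i = 2, i = 1, i = 0.
Intersections between consecutive envelope lines give the roots: for adjacent envelope indices i < j the intersection is x = (a_i − a_j) / (j − i). Reading off the sorted break points: {-7, -4}.
Verification: at each break x_0, at least two indices attain the minimum of min_i(a_i + i · x_0).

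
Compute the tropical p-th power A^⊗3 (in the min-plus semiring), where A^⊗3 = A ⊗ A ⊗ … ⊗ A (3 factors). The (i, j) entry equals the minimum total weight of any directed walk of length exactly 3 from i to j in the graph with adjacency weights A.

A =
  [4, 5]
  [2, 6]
A^⊗3 =
  [11, 12]
  [9, 11]

Each entry (A^⊗3)_ij equals the minimum over all length-3 walks i = v_0 → v_1 → … → v_3 = j of Σ_t A[v_t][v_{t+1}]. For example, for (i, j) = (0, 1) we minimise over 4 possible intermediate vertex sequences; the minimum is 12, attained along the walk 0 → 1 → 0 → 1.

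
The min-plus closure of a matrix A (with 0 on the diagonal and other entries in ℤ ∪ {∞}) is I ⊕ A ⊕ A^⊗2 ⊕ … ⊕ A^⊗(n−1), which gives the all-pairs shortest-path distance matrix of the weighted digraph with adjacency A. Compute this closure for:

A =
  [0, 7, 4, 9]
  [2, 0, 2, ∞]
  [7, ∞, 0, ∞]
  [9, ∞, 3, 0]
Closure =
  [0, 7, 4, 9]
  [2, 0, 2, 11]
  [7, 14, 0, 16]
  [9, 16, 3, 0]

This is the Floyd-Warshall all-pairs shortest-path computation. For each intermediate vertex k = 0, 1, …, 3, update dist[i][j] ← min(dist[i][j], dist[i][k] + dist[k][j]). The final matrix gives, for each (i, j), the minimum total weight of any directed path from i to j (possibly empty when i = j).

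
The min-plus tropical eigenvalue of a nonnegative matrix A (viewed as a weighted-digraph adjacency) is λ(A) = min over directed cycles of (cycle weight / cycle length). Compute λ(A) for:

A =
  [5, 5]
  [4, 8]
λ(A) = 9/2

Enumerate directed cycles and compute their means (weight / length). Sample:
  cycle 0 → 0: weight = 5, length = 1, mean = 5/1 ≈ 5.000
  cycle 1 → 1: weight = 8, length = 1, mean = 8/1 ≈ 8.000
  cycle 0 → 1 → 0: weight = 9, length = 2, mean = 9/2 ≈ 4.500
  cycle 1 → 0 → 1: weight = 9, length = 2, mean = 9/2 ≈ 4.500
Minimum mean = 4.500, attained e.g. along the cycle 0 → 1 → 0 with weight 9 and length 2. So λ(A) = 9/2 = 9/2.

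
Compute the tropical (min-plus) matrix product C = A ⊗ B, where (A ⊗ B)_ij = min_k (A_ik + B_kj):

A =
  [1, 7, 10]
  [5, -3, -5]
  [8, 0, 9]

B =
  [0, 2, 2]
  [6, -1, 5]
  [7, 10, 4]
A ⊗ B =
  [1, 3, 3]
  [2, -4, -1]
  [6, -1, 5]

Apply the min-plus product entry-by-entry:
  C[0][0] = min over k of (A[0][0] + B[0][0] = 1 + 0 = 1, A[0][1] + B[1][0] = 7 + 6 = 13, A[0][2] + B[2][0] = 10 + 7 = 17) = 1 (attained at k = 0)
  C[0][1] = min over k of (A[0][0] + B[0][1] = 1 + 2 = 3, A[0][1] + B[1][1] = 7 + -1 = 6, A[0][2] + B[2][1] = 10 + 10 = 20) = 3 (attained at k = 0)
  C[0][2] = min over k of (A[0][0] + B[0][2] = 1 + 2 = 3, A[0][1] + B[1][2] = 7 + 5 = 12, A[0][2] + B[2][2] = 10 + 4 = 14) = 3 (attained at k = 0)
  C[1][0] = min over k of (A[1][0] + B[0][0] = 5 + 0 = 5, A[1][1] + B[1][0] = -3 + 6 = 3, A[1][2] + B[2][0] = -5 + 7 = 2) = 2 (attained at k = 2)
  C[1][1] = min over k of (A[1][0] + B[0][1] = 5 + 2 = 7, A[1][1] + B[1][1] = -3 + -1 = -4, A[1][2] + B[2][1] = -5 + 10 = 5) = -4 (attained at k = 1)
  C[1][2] = min over k of (A[1][0] + B[0][2] = 5 + 2 = 7, A[1][1] + B[1][2] = -3 + 5 = 2, A[1][2] + B[2][2] = -5 + 4 = -1) = -1 (attained at k = 2)
  C[2][0] = min over k of (A[2][0] + B[0][0] = 8 + 0 = 8, A[2][1] + B[1][0] = 0 + 6 = 6, A[2][2] + B[2][0] = 9 + 7 = 16) = 6 (attained at k = 1)
  C[2][1] = min over k of (A[2][0] + B[0][1] = 8 + 2 = 10, A[2][1] + B[1][1] = 0 + -1 = -1, A[2][2] + B[2][1] = 9 + 10 = 19) = -1 (attained at k = 1)
  C[2][2] = min over k of (A[2][0] + B[0][2] = 8 + 2 = 10, A[2][1] + B[1][2] = 0 + 5 = 5, A[2][2] + B[2][2] = 9 + 4 = 13) = 5 (attained at k = 1)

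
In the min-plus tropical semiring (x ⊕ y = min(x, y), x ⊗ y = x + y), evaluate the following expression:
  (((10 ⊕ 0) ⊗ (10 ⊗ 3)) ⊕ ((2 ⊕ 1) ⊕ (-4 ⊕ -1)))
(((10 ⊕ 0) ⊗ (10 ⊗ 3)) ⊕ ((2 ⊕ 1) ⊕ (-4 ⊕ -1))) = -4

Expand innermost to outermost. Recall ⊕ takes the minimum of its arguments and ⊗ takes their sum. Working out the expression (((10 ⊕ 0) ⊗ (10 ⊗ 3)) ⊕ ((2 ⊕ 1) ⊕ (-4 ⊕ -1))) gives -4.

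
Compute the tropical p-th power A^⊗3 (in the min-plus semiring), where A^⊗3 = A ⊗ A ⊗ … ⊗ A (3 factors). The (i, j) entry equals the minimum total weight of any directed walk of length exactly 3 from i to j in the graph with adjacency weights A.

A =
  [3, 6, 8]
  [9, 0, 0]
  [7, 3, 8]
A^⊗3 =
  [9, 6, 6]
  [7, 0, 0]
  [10, 3, 3]

Each entry (A^⊗3)_ij equals the minimum over all length-3 walks i = v_0 → v_1 → … → v_3 = j of Σ_t A[v_t][v_{t+1}]. For example, for (i, j) = (0, 2) we minimise over 9 possible intermediate vertex sequences; the minimum is 6, attained along the walk 0 → 1 → 1 → 2.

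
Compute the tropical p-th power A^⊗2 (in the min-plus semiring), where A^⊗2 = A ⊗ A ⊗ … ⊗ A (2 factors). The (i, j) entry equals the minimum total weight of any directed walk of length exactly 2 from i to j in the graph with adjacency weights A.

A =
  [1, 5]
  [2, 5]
A^⊗2 =
  [2, 6]
  [3, 7]

Each entry (A^⊗2)_ij equals the minimum over all length-2 walks i = v_0 → v_1 → … → v_2 = j of Σ_t A[v_t][v_{t+1}]. For example, for (i, j) = (0, 1) we minimise over 2 possible intermediate vertex sequences; the minimum is 6, attained along the walk 0 → 0 → 1.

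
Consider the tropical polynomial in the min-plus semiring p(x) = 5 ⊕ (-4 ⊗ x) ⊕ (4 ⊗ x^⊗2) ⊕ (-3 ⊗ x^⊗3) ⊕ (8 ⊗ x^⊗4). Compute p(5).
p(5) = 1

A tropical monomial a ⊗ x^⊗i evaluates to a + i · x. Evaluating each term at x = 5:
  Term 0 contributes 5 + 0 · 5 = 5
  Term 1 contributes -4 + 1 · 5 = 1
  Term 2 contributes 4 + 2 · 5 = 14
  Term 3 contributes -3 + 3 · 5 = 12
  Term 4 contributes 8 + 4 · 5 = 28
p(5) = ⊕ of these = min[5, 1, 14, 12, 28] = 1.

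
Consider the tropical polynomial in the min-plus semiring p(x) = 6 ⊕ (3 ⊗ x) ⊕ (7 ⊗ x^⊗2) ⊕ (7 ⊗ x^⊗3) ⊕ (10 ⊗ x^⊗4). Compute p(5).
p(5) = 6

A tropical monomial a ⊗ x^⊗i evaluates to a + i · x. Evaluating each term at x = 5:
  Term 0 contributes 6 + 0 · 5 = 6
  Term 1 contributes 3 + 1 · 5 = 8
  Term 2 contributes 7 + 2 · 5 = 17
  Term 3 contributes 7 + 3 · 5 = 22
  Term 4 contributes 10 + 4 · 5 = 30
p(5) = ⊕ of these = min[6, 8, 17, 22, 30] = 6.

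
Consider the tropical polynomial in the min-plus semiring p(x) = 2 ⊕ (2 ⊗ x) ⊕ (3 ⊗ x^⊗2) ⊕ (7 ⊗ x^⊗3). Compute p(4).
p(4) = 2

A tropical monomial a ⊗ x^⊗i evaluates to a + i · x. Evaluating each term at x = 4:
  Term 0 contributes 2 + 0 · 4 = 2
  Term 1 contributes 2 + 1 · 4 = 6
  Term 2 contributes 3 + 2 · 4 = 11
  Term 3 contributes 7 + 3 · 4 = 19
p(4) = ⊕ of these = min[2, 6, 11, 19] = 2.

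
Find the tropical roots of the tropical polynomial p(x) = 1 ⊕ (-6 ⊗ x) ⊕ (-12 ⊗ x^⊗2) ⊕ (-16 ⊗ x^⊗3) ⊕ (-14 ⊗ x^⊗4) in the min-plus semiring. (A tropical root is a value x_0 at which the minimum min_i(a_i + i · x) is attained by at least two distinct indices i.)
Roots: {-2, 4, 6, 7}

Each tropical root is a break point of the lower envelope of the lines y = a_i + i · x (there are 5 lines, with slopes 0, 1, ..., 4). Only the lines that attain the minimum somewhere contribute to roots; other lines are dominated. Here the surviving (envelope) indices are i = 4, i = 3, i = 2, i = 1, i = 0.
Intersections between consecutive envelope lines give the roots: for adjacent envelope indices i < j the intersection is x = (a_i − a_j) / (j − i). Reading off the sorted break points: {-2, 4, 6, 7}.
Verification: at each break x_0, at least two indices attain the minimum of min_i(a_i + i · x_0).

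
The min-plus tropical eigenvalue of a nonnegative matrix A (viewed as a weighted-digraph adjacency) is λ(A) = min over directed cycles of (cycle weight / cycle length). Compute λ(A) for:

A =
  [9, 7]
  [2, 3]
λ(A) = 3

Enumerate directed cycles and compute their means (weight / length). Sample:
  cycle 0 → 0: weight = 9, length = 1, mean = 9/1 ≈ 9.000
  cycle 1 → 1: weight = 3, length = 1, mean = 3/1 ≈ 3.000
  cycle 0 → 1 → 0: weight = 9, length = 2, mean = 9/2 ≈ 4.500
  cycle 1 → 0 → 1: weight = 9, length = 2, mean = 9/2 ≈ 4.500
Minimum mean = 3.000, attained e.g. along the cycle 1 → 1 with weight 3 and length 1. So λ(A) = 3/1 = 3.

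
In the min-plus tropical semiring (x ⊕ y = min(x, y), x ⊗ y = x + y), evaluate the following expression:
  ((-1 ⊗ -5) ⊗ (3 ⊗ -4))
((-1 ⊗ -5) ⊗ (3 ⊗ -4)) = -7

Expand innermost to outermost. Recall ⊕ takes the minimum of its arguments and ⊗ takes their sum. Working out the expression ((-1 ⊗ -5) ⊗ (3 ⊗ -4)) gives -7.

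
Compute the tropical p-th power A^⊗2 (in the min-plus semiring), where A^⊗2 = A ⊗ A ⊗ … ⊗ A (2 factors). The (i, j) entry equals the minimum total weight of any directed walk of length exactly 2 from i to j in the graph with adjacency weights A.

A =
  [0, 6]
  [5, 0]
A^⊗2 =
  [0, 6]
  [5, 0]

Each entry (A^⊗2)_ij equals the minimum over all length-2 walks i = v_0 → v_1 → … → v_2 = j of Σ_t A[v_t][v_{t+1}]. For example, for (i, j) = (0, 1) we minimise over 2 possible intermediate vertex sequences; the minimum is 6, attained along the walk 0 → 0 → 1.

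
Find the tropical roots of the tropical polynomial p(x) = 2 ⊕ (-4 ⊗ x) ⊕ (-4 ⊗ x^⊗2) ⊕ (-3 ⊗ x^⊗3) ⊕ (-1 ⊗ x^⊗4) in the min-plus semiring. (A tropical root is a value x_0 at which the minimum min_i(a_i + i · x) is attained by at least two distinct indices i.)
Roots: {-2, -1, 0, 6}

Each tropical root is a break point of the lower envelope of the lines y = a_i + i · x (there are 5 lines, with slopes 0, 1, ..., 4). Only the lines that attain the minimum somewhere contribute to roots; other lines are dominated. Here the surviving (envelope) indices are i = 4, i = 3, i = 2, i = 1, i = 0.
Intersections between consecutive envelope lines give the roots: for adjacent envelope indices i < j the intersection is x = (a_i − a_j) / (j − i). Reading off the sorted break points: {-2, -1, 0, 6}.
Verification: at each break x_0, at least two indices attain the minimum of min_i(a_i + i · x_0).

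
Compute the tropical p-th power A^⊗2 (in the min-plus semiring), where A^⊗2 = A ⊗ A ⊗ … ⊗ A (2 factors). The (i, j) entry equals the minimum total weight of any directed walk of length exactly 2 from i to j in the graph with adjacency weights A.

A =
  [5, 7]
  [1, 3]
A^⊗2 =
  [8, 10]
  [4, 6]

Each entry (A^⊗2)_ij equals the minimum over all length-2 walks i = v_0 → v_1 → … → v_2 = j of Σ_t A[v_t][v_{t+1}]. For example, for (i, j) = (0, 1) we minimise over 2 possible intermediate vertex sequences; the minimum is 10, attained along the walk 0 → 1 → 1.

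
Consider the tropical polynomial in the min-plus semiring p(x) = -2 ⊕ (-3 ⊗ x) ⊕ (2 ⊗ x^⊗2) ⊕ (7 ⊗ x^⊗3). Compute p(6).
p(6) = -2

A tropical monomial a ⊗ x^⊗i evaluates to a + i · x. Evaluating each term at x = 6:
  Term 0 contributes -2 + 0 · 6 = -2
  Term 1 contributes -3 + 1 · 6 = 3
  Term 2 contributes 2 + 2 · 6 = 14
  Term 3 contributes 7 + 3 · 6 = 25
p(6) = ⊕ of these = min[-2, 3, 14, 25] = -2.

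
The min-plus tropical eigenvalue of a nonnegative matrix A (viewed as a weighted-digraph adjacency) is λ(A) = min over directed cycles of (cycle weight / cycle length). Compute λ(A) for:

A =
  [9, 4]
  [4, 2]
λ(A) = 2

Enumerate directed cycles and compute their means (weight / length). Sample:
  cycle 0 → 0: weight = 9, length = 1, mean = 9/1 ≈ 9.000
  cycle 1 → 1: weight = 2, length = 1, mean = 2/1 ≈ 2.000
  cycle 0 → 1 → 0: weight = 8, length = 2, mean = 8/2 ≈ 4.000
  cycle 1 → 0 → 1: weight = 8, length = 2, mean = 8/2 ≈ 4.000
Minimum mean = 2.000, attained e.g. along the cycle 1 → 1 with weight 2 and length 1. So λ(A) = 2/1 = 2.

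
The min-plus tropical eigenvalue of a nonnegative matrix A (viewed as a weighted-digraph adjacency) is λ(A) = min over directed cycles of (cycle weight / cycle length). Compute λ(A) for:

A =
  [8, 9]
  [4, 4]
λ(A) = 4

Enumerate directed cycles and compute their means (weight / length). Sample:
  cycle 0 → 0: weight = 8, length = 1, mean = 8/1 ≈ 8.000
  cycle 1 → 1: weight = 4, length = 1, mean = 4/1 ≈ 4.000
  cycle 0 → 1 → 0: weight = 13, length = 2, mean = 13/2 ≈ 6.500
  cycle 1 → 0 → 1: weight = 13, length = 2, mean = 13/2 ≈ 6.500
Minimum mean = 4.000, attained e.g. along the cycle 1 → 1 with weight 4 and length 1. So λ(A) = 4/1 = 4.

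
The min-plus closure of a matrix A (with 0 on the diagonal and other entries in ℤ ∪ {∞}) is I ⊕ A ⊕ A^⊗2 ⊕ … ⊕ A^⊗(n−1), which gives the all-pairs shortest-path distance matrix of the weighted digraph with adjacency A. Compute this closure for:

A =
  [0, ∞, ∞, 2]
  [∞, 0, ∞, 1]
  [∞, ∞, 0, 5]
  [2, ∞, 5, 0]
Closure =
  [0, ∞, 7, 2]
  [3, 0, 6, 1]
  [7, ∞, 0, 5]
  [2, ∞, 5, 0]

This is the Floyd-Warshall all-pairs shortest-path computation. For each intermediate vertex k = 0, 1, …, 3, update dist[i][j] ← min(dist[i][j], dist[i][k] + dist[k][j]). The final matrix gives, for each (i, j), the minimum total weight of any directed path from i to j (possibly empty when i = j).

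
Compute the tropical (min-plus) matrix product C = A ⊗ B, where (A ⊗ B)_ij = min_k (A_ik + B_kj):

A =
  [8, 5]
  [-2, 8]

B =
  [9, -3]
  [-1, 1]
A ⊗ B =
  [4, 5]
  [7, -5]

Apply the min-plus product entry-by-entry:
  C[0][0] = min over k of (A[0][0] + B[0][0] = 8 + 9 = 17, A[0][1] + B[1][0] = 5 + -1 = 4) = 4 (attained at k = 1)
  C[0][1] = min over k of (A[0][0] + B[0][1] = 8 + -3 = 5, A[0][1] + B[1][1] = 5 + 1 = 6) = 5 (attained at k = 0)
  C[1][0] = min over k of (A[1][0] + B[0][0] = -2 + 9 = 7, A[1][1] + B[1][0] = 8 + -1 = 7) = 7 (attained at k = 0)
  C[1][1] = min over k of (A[1][0] + B[0][1] = -2 + -3 = -5, A[1][1] + B[1][1] = 8 + 1 = 9) = -5 (attained at k = 0)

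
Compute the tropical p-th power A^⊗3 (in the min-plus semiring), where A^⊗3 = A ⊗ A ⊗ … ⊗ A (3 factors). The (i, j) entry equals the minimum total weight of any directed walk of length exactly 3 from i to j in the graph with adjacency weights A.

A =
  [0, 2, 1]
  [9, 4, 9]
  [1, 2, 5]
A^⊗3 =
  [0, 2, 1]
  [9, 11, 10]
  [1, 3, 2]

Each entry (A^⊗3)_ij equals the minimum over all length-3 walks i = v_0 → v_1 → … → v_3 = j of Σ_t A[v_t][v_{t+1}]. For example, for (i, j) = (0, 2) we minimise over 9 possible intermediate vertex sequences; the minimum is 1, attained along the walk 0 → 0 → 0 → 2.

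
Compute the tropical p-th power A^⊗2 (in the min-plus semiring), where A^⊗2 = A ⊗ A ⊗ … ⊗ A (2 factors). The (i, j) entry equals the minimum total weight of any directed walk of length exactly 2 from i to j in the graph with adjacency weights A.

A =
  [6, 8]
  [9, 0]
A^⊗2 =
  [12, 8]
  [9, 0]

Each entry (A^⊗2)_ij equals the minimum over all length-2 walks i = v_0 → v_1 → … → v_2 = j of Σ_t A[v_t][v_{t+1}]. For example, for (i, j) = (0, 1) we minimise over 2 possible intermediate vertex sequences; the minimum is 8, attained along the walk 0 → 1 → 1.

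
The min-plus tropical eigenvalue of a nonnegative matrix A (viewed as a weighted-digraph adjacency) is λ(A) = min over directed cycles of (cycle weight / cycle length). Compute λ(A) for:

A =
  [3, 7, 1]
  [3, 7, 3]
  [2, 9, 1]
λ(A) = 1

Enumerate directed cycles and compute their means (weight / length). Sample:
  cycle 0 → 0: weight = 3, length = 1, mean = 3/1 ≈ 3.000
  cycle 1 → 1: weight = 7, length = 1, mean = 7/1 ≈ 7.000
  cycle 2 → 2: weight = 1, length = 1, mean = 1/1 ≈ 1.000
  cycle 0 → 1 → 0: weight = 10, length = 2, mean = 10/2 ≈ 5.000
  cycle 0 → 2 → 0: weight = 3, length = 2, mean = 3/2 ≈ 1.500
  cycle 1 → 0 → 1: weight = 10, length = 2, mean = 10/2 ≈ 5.000
Minimum mean = 1.000, attained e.g. along the cycle 2 → 2 with weight 1 and length 1. So λ(A) = 1/1 = 1.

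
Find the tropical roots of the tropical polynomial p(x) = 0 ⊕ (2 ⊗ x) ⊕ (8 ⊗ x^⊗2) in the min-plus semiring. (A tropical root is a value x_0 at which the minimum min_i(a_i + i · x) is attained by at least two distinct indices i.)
Roots: {-6, -2}

Each tropical root is a break point of the lower envelope of the lines y = a_i + i · x (there are 3 lines, with slopes 0, 1, ..., 2). Only the lines that attain the minimum somewhere contribute to roots; other lines are dominated. Here the surviving (envelope) indices are i = 2, i = 1, i = 0.
Intersections between consecutive envelope lines give the roots: for adjacent envelope indices i < j the intersection is x = (a_i − a_j) / (j − i). Reading off the sorted break points: {-6, -2}.
Verification: at each break x_0, at least two indices attain the minimum of min_i(a_i + i · x_0).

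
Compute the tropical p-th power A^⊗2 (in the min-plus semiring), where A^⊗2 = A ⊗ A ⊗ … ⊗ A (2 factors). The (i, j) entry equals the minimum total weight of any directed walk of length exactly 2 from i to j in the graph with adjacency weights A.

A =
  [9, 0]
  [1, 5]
A^⊗2 =
  [1, 5]
  [6, 1]

Each entry (A^⊗2)_ij equals the minimum over all length-2 walks i = v_0 → v_1 → … → v_2 = j of Σ_t A[v_t][v_{t+1}]. For example, for (i, j) = (0, 1) we minimise over 2 possible intermediate vertex sequences; the minimum is 5, attained along the walk 0 → 1 → 1.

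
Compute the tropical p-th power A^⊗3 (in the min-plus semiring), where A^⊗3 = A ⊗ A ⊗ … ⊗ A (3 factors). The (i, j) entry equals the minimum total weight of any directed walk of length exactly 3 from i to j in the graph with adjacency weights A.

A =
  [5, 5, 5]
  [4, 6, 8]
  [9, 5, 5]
A^⊗3 =
  [14, 14, 14]
  [13, 14, 14]
  [14, 14, 14]

Each entry (A^⊗3)_ij equals the minimum over all length-3 walks i = v_0 → v_1 → … → v_3 = j of Σ_t A[v_t][v_{t+1}]. For example, for (i, j) = (0, 2) we minimise over 9 possible intermediate vertex sequences; the minimum is 14, attained along the walk 0 → 1 → 0 → 2.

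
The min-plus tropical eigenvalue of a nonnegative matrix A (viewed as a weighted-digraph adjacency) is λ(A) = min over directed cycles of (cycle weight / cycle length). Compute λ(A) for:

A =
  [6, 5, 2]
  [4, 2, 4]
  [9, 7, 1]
λ(A) = 1

Enumerate directed cycles and compute their means (weight / length). Sample:
  cycle 0 → 0: weight = 6, length = 1, mean = 6/1 ≈ 6.000
  cycle 1 → 1: weight = 2, length = 1, mean = 2/1 ≈ 2.000
  cycle 2 → 2: weight = 1, length = 1, mean = 1/1 ≈ 1.000
  cycle 0 → 1 → 0: weight = 9, length = 2, mean = 9/2 ≈ 4.500
  cycle 0 → 2 → 0: weight = 11, length = 2, mean = 11/2 ≈ 5.500
  cycle 1 → 0 → 1: weight = 9, length = 2, mean = 9/2 ≈ 4.500
Minimum mean = 1.000, attained e.g. along the cycle 2 → 2 with weight 1 and length 1. So λ(A) = 1/1 = 1.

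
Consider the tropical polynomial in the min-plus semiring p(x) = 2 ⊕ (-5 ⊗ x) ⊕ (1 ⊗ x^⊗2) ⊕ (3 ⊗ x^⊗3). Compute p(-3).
p(-3) = -8

A tropical monomial a ⊗ x^⊗i evaluates to a + i · x. Evaluating each term at x = -3:
  Term 0 contributes 2 + 0 · -3 = 2
  Term 1 contributes -5 + 1 · -3 = -8
  Term 2 contributes 1 + 2 · -3 = -5
  Term 3 contributes 3 + 3 · -3 = -6
p(-3) = ⊕ of these = min[2, -8, -5, -6] = -8.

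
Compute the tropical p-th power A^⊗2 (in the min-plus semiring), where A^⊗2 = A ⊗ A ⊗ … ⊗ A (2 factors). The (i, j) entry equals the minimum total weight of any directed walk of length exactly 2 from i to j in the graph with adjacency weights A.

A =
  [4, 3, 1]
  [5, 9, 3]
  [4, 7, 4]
A^⊗2 =
  [5, 7, 5]
  [7, 8, 6]
  [8, 7, 5]

Each entry (A^⊗2)_ij equals the minimum over all length-2 walks i = v_0 → v_1 → … → v_2 = j of Σ_t A[v_t][v_{t+1}]. For example, for (i, j) = (0, 2) we minimise over 3 possible intermediate vertex sequences; the minimum is 5, attained along the walk 0 → 0 → 2.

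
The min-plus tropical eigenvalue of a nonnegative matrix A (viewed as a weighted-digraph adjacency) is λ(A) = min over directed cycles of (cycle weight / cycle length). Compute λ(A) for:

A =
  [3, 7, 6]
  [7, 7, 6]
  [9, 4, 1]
λ(A) = 1

Enumerate directed cycles and compute their means (weight / length). Sample:
  cycle 0 → 0: weight = 3, length = 1, mean = 3/1 ≈ 3.000
  cycle 1 → 1: weight = 7, length = 1, mean = 7/1 ≈ 7.000
  cycle 2 → 2: weight = 1, length = 1, mean = 1/1 ≈ 1.000
  cycle 0 → 1 → 0: weight = 14, length = 2, mean = 14/2 ≈ 7.000
  cycle 0 → 2 → 0: weight = 15, length = 2, mean = 15/2 ≈ 7.500
  cycle 1 → 0 → 1: weight = 14, length = 2, mean = 14/2 ≈ 7.000
Minimum mean = 1.000, attained e.g. along the cycle 2 → 2 with weight 1 and length 1. So λ(A) = 1/1 = 1.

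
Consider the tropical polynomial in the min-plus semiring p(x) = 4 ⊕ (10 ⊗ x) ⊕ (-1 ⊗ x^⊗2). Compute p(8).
p(8) = 4

A tropical monomial a ⊗ x^⊗i evaluates to a + i · x. Evaluating each term at x = 8:
  Term 0 contributes 4 + 0 · 8 = 4
  Term 1 contributes 10 + 1 · 8 = 18
  Term 2 contributes -1 + 2 · 8 = 15
p(8) = ⊕ of these = min[4, 18, 15] = 4.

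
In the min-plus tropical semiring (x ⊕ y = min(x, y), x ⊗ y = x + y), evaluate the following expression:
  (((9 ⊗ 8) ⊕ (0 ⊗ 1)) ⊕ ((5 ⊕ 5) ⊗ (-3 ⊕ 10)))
(((9 ⊗ 8) ⊕ (0 ⊗ 1)) ⊕ ((5 ⊕ 5) ⊗ (-3 ⊕ 10))) = 1

Expand innermost to outermost. Recall ⊕ takes the minimum of its arguments and ⊗ takes their sum. Working out the expression (((9 ⊗ 8) ⊕ (0 ⊗ 1)) ⊕ ((5 ⊕ 5) ⊗ (-3 ⊕ 10))) gives 1.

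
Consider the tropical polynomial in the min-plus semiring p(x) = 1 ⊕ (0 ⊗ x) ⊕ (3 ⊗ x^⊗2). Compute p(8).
p(8) = 1

A tropical monomial a ⊗ x^⊗i evaluates to a + i · x. Evaluating each term at x = 8:
  Term 0 contributes 1 + 0 · 8 = 1
  Term 1 contributes 0 + 1 · 8 = 8
  Term 2 contributes 3 + 2 · 8 = 19
p(8) = ⊕ of these = min[1, 8, 19] = 1.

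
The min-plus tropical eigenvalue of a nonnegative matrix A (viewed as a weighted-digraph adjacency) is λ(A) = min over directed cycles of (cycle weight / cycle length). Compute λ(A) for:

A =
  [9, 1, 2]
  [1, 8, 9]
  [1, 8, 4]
λ(A) = 1

Enumerate directed cycles and compute their means (weight / length). Sample:
  cycle 0 → 0: weight = 9, length = 1, mean = 9/1 ≈ 9.000
  cycle 1 → 1: weight = 8, length = 1, mean = 8/1 ≈ 8.000
  cycle 2 → 2: weight = 4, length = 1, mean = 4/1 ≈ 4.000
  cycle 0 → 1 → 0: weight = 2, length = 2, mean = 2/2 ≈ 1.000
  cycle 0 → 2 → 0: weight = 3, length = 2, mean = 3/2 ≈ 1.500
  cycle 1 → 0 → 1: weight = 2, length = 2, mean = 2/2 ≈ 1.000
Minimum mean = 1.000, attained e.g. along the cycle 0 → 1 → 0 with weight 2 and length 2. So λ(A) = 2/2 = 1.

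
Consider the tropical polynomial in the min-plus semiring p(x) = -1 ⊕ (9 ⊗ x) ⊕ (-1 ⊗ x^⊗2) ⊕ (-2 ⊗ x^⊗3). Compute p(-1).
p(-1) = -5

A tropical monomial a ⊗ x^⊗i evaluates to a + i · x. Evaluating each term at x = -1:
  Term 0 contributes -1 + 0 · -1 = -1
  Term 1 contributes 9 + 1 · -1 = 8
  Term 2 contributes -1 + 2 · -1 = -3
  Term 3 contributes -2 + 3 · -1 = -5
p(-1) = ⊕ of these = min[-1, 8, -3, -5] = -5.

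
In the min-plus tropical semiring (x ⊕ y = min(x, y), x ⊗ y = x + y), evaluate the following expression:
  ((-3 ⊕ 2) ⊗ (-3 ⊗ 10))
((-3 ⊕ 2) ⊗ (-3 ⊗ 10)) = 4

Expand innermost to outermost. Recall ⊕ takes the minimum of its arguments and ⊗ takes their sum. Working out the expression ((-3 ⊕ 2) ⊗ (-3 ⊗ 10)) gives 4.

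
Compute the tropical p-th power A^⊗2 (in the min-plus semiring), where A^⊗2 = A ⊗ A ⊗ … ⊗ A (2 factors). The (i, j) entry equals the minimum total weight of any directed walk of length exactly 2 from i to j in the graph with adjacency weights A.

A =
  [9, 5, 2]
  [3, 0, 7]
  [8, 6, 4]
A^⊗2 =
  [8, 5, 6]
  [3, 0, 5]
  [9, 6, 8]

Each entry (A^⊗2)_ij equals the minimum over all length-2 walks i = v_0 → v_1 → … → v_2 = j of Σ_t A[v_t][v_{t+1}]. For example, for (i, j) = (0, 2) we minimise over 3 possible intermediate vertex sequences; the minimum is 6, attained along the walk 0 → 2 → 2.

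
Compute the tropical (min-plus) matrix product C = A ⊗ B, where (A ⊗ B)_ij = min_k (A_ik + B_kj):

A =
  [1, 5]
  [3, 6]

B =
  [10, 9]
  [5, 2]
A ⊗ B =
  [10, 7]
  [11, 8]

Apply the min-plus product entry-by-entry:
  C[0][0] = min over k of (A[0][0] + B[0][0] = 1 + 10 = 11, A[0][1] + B[1][0] = 5 + 5 = 10) = 10 (attained at k = 1)
  C[0][1] = min over k of (A[0][0] + B[0][1] = 1 + 9 = 10, A[0][1] + B[1][1] = 5 + 2 = 7) = 7 (attained at k = 1)
  C[1][0] = min over k of (A[1][0] + B[0][0] = 3 + 10 = 13, A[1][1] + B[1][0] = 6 + 5 = 11) = 11 (attained at k = 1)
  C[1][1] = min over k of (A[1][0] + B[0][1] = 3 + 9 = 12, A[1][1] + B[1][1] = 6 + 2 = 8) = 8 (attained at k = 1)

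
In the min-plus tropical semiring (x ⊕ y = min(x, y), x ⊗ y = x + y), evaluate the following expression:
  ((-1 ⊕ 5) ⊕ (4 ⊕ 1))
((-1 ⊕ 5) ⊕ (4 ⊕ 1)) = -1

Expand innermost to outermost. Recall ⊕ takes the minimum of its arguments and ⊗ takes their sum. Working out the expression ((-1 ⊕ 5) ⊕ (4 ⊕ 1)) gives -1.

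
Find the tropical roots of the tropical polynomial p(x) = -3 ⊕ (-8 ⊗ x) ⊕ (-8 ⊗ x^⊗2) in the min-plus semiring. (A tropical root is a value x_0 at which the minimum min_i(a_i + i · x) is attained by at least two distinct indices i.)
Roots: {0, 5}

Each tropical root is a break point of the lower envelope of the lines y = a_i + i · x (there are 3 lines, with slopes 0, 1, ..., 2). Only the lines that attain the minimum somewhere contribute to roots; other lines are dominated. Here the surviving (envelope) indices are i = 2, i = 1, i = 0.
Intersections between consecutive envelope lines give the roots: for adjacent envelope indices i < j the intersection is x = (a_i − a_j) / (j − i). Reading off the sorted break points: {0, 5}.
Verification: at each break x_0, at least two indices attain the minimum of min_i(a_i + i · x_0).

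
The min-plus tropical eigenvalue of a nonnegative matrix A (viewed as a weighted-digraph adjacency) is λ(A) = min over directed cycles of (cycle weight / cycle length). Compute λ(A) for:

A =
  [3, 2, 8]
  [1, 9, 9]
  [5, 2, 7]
λ(A) = 3/2

Enumerate directed cycles and compute their means (weight / length). Sample:
  cycle 0 → 0: weight = 3, length = 1, mean = 3/1 ≈ 3.000
  cycle 1 → 1: weight = 9, length = 1, mean = 9/1 ≈ 9.000
  cycle 2 → 2: weight = 7, length = 1, mean = 7/1 ≈ 7.000
  cycle 0 → 1 → 0: weight = 3, length = 2, mean = 3/2 ≈ 1.500
  cycle 0 → 2 → 0: weight = 13, length = 2, mean = 13/2 ≈ 6.500
  cycle 1 → 0 → 1: weight = 3, length = 2, mean = 3/2 ≈ 1.500
Minimum mean = 1.500, attained e.g. along the cycle 0 → 1 → 0 with weight 3 and length 2. So λ(A) = 3/2 = 3/2.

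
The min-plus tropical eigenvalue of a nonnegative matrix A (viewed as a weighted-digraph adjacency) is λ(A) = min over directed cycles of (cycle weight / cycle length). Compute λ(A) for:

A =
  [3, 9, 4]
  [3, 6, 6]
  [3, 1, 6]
λ(A) = 8/3

Enumerate directed cycles and compute their means (weight / length). Sample:
  cycle 0 → 0: weight = 3, length = 1, mean = 3/1 ≈ 3.000
  cycle 1 → 1: weight = 6, length = 1, mean = 6/1 ≈ 6.000
  cycle 2 → 2: weight = 6, length = 1, mean = 6/1 ≈ 6.000
  cycle 0 → 1 → 0: weight = 12, length = 2, mean = 12/2 ≈ 6.000
  cycle 0 → 2 → 0: weight = 7, length = 2, mean = 7/2 ≈ 3.500
  cycle 1 → 0 → 1: weight = 12, length = 2, mean = 12/2 ≈ 6.000
Minimum mean = 2.667, attained e.g. along the cycle 0 → 2 → 1 → 0 with weight 8 and length 3. So λ(A) = 8/3 = 8/3.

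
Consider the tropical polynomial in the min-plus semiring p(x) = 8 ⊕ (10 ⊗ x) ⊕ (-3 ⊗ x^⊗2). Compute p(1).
p(1) = -1

A tropical monomial a ⊗ x^⊗i evaluates to a + i · x. Evaluating each term at x = 1:
  Term 0 contributes 8 + 0 · 1 = 8
  Term 1 contributes 10 + 1 · 1 = 11
  Term 2 contributes -3 + 2 · 1 = -1
p(1) = ⊕ of these = min[8, 11, -1] = -1.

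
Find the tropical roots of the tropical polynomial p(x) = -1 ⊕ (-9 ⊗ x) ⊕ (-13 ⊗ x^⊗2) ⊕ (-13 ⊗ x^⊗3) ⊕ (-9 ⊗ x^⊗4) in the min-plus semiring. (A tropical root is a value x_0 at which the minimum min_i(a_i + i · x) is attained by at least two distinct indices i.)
Roots: {-4, 0, 4, 8}

Each tropical root is a break point of the lower envelope of the lines y = a_i + i · x (there are 5 lines, with slopes 0, 1, ..., 4). Only the lines that attain the minimum somewhere contribute to roots; other lines are dominated. Here the surviving (envelope) indices are i = 4, i = 3, i = 2, i = 1, i = 0.
Intersections between consecutive envelope lines give the roots: for adjacent envelope indices i < j the intersection is x = (a_i − a_j) / (j − i). Reading off the sorted break points: {-4, 0, 4, 8}.
Verification: at each break x_0, at least two indices attain the minimum of min_i(a_i + i · x_0).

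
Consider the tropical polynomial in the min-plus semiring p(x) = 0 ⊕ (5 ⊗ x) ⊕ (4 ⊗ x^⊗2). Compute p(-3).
p(-3) = -2

A tropical monomial a ⊗ x^⊗i evaluates to a + i · x. Evaluating each term at x = -3:
  Term 0 contributes 0 + 0 · -3 = 0
  Term 1 contributes 5 + 1 · -3 = 2
  Term 2 contributes 4 + 2 · -3 = -2
p(-3) = ⊕ of these = min[0, 2, -2] = -2.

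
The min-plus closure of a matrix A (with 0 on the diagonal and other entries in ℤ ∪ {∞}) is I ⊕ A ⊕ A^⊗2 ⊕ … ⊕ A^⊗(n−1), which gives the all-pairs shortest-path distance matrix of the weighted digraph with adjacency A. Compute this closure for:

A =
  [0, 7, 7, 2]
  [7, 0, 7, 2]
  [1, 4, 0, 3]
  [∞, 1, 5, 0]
Closure =
  [0, 3, 7, 2]
  [7, 0, 7, 2]
  [1, 4, 0, 3]
  [6, 1, 5, 0]

This is the Floyd-Warshall all-pairs shortest-path computation. For each intermediate vertex k = 0, 1, …, 3, update dist[i][j] ← min(dist[i][j], dist[i][k] + dist[k][j]). The final matrix gives, for each (i, j), the minimum total weight of any directed path from i to j (possibly empty when i = j).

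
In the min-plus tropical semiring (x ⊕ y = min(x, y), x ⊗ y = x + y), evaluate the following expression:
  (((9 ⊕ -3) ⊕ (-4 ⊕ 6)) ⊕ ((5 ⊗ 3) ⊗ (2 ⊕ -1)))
(((9 ⊕ -3) ⊕ (-4 ⊕ 6)) ⊕ ((5 ⊗ 3) ⊗ (2 ⊕ -1))) = -4

Expand innermost to outermost. Recall ⊕ takes the minimum of its arguments and ⊗ takes their sum. Working out the expression (((9 ⊕ -3) ⊕ (-4 ⊕ 6)) ⊕ ((5 ⊗ 3) ⊗ (2 ⊕ -1))) gives -4.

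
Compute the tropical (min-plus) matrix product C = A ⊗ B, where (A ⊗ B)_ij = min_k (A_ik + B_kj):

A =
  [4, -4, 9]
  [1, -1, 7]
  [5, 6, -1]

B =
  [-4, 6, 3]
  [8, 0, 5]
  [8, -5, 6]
A ⊗ B =
  [0, -4, 1]
  [-3, -1, 4]
  [1, -6, 5]

Apply the min-plus product entry-by-entry:
  C[0][0] = min over k of (A[0][0] + B[0][0] = 4 + -4 = 0, A[0][1] + B[1][0] = -4 + 8 = 4, A[0][2] + B[2][0] = 9 + 8 = 17) = 0 (attained at k = 0)
  C[0][1] = min over k of (A[0][0] + B[0][1] = 4 + 6 = 10, A[0][1] + B[1][1] = -4 + 0 = -4, A[0][2] + B[2][1] = 9 + -5 = 4) = -4 (attained at k = 1)
  C[0][2] = min over k of (A[0][0] + B[0][2] = 4 + 3 = 7, A[0][1] + B[1][2] = -4 + 5 = 1, A[0][2] + B[2][2] = 9 + 6 = 15) = 1 (attained at k = 1)
  C[1][0] = min over k of (A[1][0] + B[0][0] = 1 + -4 = -3, A[1][1] + B[1][0] = -1 + 8 = 7, A[1][2] + B[2][0] = 7 + 8 = 15) = -3 (attained at k = 0)
  C[1][1] = min over k of (A[1][0] + B[0][1] = 1 + 6 = 7, A[1][1] + B[1][1] = -1 + 0 = -1, A[1][2] + B[2][1] = 7 + -5 = 2) = -1 (attained at k = 1)
  C[1][2] = min over k of (A[1][0] + B[0][2] = 1 + 3 = 4, A[1][1] + B[1][2] = -1 + 5 = 4, A[1][2] + B[2][2] = 7 + 6 = 13) = 4 (attained at k = 0)
  C[2][0] = min over k of (A[2][0] + B[0][0] = 5 + -4 = 1, A[2][1] + B[1][0] = 6 + 8 = 14, A[2][2] + B[2][0] = -1 + 8 = 7) = 1 (attained at k = 0)
  C[2][1] = min over k of (A[2][0] + B[0][1] = 5 + 6 = 11, A[2][1] + B[1][1] = 6 + 0 = 6, A[2][2] + B[2][1] = -1 + -5 = -6) = -6 (attained at k = 2)
  C[2][2] = min over k of (A[2][0] + B[0][2] = 5 + 3 = 8, A[2][1] + B[1][2] = 6 + 5 = 11, A[2][2] + B[2][2] = -1 + 6 = 5) = 5 (attained at k = 2)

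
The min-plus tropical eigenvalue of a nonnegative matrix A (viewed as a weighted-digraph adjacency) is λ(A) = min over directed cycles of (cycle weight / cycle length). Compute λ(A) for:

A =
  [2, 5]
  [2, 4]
λ(A) = 2

Enumerate directed cycles and compute their means (weight / length). Sample:
  cycle 0 → 0: weight = 2, length = 1, mean = 2/1 ≈ 2.000
  cycle 1 → 1: weight = 4, length = 1, mean = 4/1 ≈ 4.000
  cycle 0 → 1 → 0: weight = 7, length = 2, mean = 7/2 ≈ 3.500
  cycle 1 → 0 → 1: weight = 7, length = 2, mean = 7/2 ≈ 3.500
Minimum mean = 2.000, attained e.g. along the cycle 0 → 0 with weight 2 and length 1. So λ(A) = 2/1 = 2.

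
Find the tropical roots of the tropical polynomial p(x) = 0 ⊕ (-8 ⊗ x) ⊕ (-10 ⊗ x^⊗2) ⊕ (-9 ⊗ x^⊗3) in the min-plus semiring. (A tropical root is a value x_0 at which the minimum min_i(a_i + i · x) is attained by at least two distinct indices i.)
Roots: {-1, 2, 8}

Each tropical root is a break point of the lower envelope of the lines y = a_i + i · x (there are 4 lines, with slopes 0, 1, ..., 3). Only the lines that attain the minimum somewhere contribute to roots; other lines are dominated. Here the surviving (envelope) indices are i = 3, i = 2, i = 1, i = 0.
Intersections between consecutive envelope lines give the roots: for adjacent envelope indices i < j the intersection is x = (a_i − a_j) / (j − i). Reading off the sorted break points: {-1, 2, 8}.
Verification: at each break x_0, at least two indices attain the minimum of min_i(a_i + i · x_0).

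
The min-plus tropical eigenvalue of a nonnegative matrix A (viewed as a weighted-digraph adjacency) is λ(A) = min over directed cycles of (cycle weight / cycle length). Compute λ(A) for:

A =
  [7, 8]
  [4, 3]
λ(A) = 3

Enumerate directed cycles and compute their means (weight / length). Sample:
  cycle 0 → 0: weight = 7, length = 1, mean = 7/1 ≈ 7.000
  cycle 1 → 1: weight = 3, length = 1, mean = 3/1 ≈ 3.000
  cycle 0 → 1 → 0: weight = 12, length = 2, mean = 12/2 ≈ 6.000
  cycle 1 → 0 → 1: weight = 12, length = 2, mean = 12/2 ≈ 6.000
Minimum mean = 3.000, attained e.g. along the cycle 1 → 1 with weight 3 and length 1. So λ(A) = 3/1 = 3.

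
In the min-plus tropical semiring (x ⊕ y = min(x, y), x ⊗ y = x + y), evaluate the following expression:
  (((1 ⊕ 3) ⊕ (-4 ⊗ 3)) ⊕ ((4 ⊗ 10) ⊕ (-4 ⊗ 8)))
(((1 ⊕ 3) ⊕ (-4 ⊗ 3)) ⊕ ((4 ⊗ 10) ⊕ (-4 ⊗ 8))) = -1

Expand innermost to outermost. Recall ⊕ takes the minimum of its arguments and ⊗ takes their sum. Working out the expression (((1 ⊕ 3) ⊕ (-4 ⊗ 3)) ⊕ ((4 ⊗ 10) ⊕ (-4 ⊗ 8))) gives -1.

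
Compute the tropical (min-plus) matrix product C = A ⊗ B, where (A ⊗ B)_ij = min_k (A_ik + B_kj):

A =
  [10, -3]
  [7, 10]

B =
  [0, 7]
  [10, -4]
A ⊗ B =
  [7, -7]
  [7, 6]

Apply the min-plus product entry-by-entry:
  C[0][0] = min over k of (A[0][0] + B[0][0] = 10 + 0 = 10, A[0][1] + B[1][0] = -3 + 10 = 7) = 7 (attained at k = 1)
  C[0][1] = min over k of (A[0][0] + B[0][1] = 10 + 7 = 17, A[0][1] + B[1][1] = -3 + -4 = -7) = -7 (attained at k = 1)
  C[1][0] = min over k of (A[1][0] + B[0][0] = 7 + 0 = 7, A[1][1] + B[1][0] = 10 + 10 = 20) = 7 (attained at k = 0)
  C[1][1] = min over k of (A[1][0] + B[0][1] = 7 + 7 = 14, A[1][1] + B[1][1] = 10 + -4 = 6) = 6 (attained at k = 1)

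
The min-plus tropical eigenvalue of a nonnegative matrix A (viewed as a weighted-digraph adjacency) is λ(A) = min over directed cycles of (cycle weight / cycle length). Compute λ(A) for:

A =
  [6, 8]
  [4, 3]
λ(A) = 3

Enumerate directed cycles and compute their means (weight / length). Sample:
  cycle 0 → 0: weight = 6, length = 1, mean = 6/1 ≈ 6.000
  cycle 1 → 1: weight = 3, length = 1, mean = 3/1 ≈ 3.000
  cycle 0 → 1 → 0: weight = 12, length = 2, mean = 12/2 ≈ 6.000
  cycle 1 → 0 → 1: weight = 12, length = 2, mean = 12/2 ≈ 6.000
Minimum mean = 3.000, attained e.g. along the cycle 1 → 1 with weight 3 and length 1. So λ(A) = 3/1 = 3.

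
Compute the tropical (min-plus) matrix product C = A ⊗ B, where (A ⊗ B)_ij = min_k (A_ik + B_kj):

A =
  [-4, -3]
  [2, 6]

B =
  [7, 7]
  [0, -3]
A ⊗ B =
  [-3, -6]
  [6, 3]

Apply the min-plus product entry-by-entry:
  C[0][0] = min over k of (A[0][0] + B[0][0] = -4 + 7 = 3, A[0][1] + B[1][0] = -3 + 0 = -3) = -3 (attained at k = 1)
  C[0][1] = min over k of (A[0][0] + B[0][1] = -4 + 7 = 3, A[0][1] + B[1][1] = -3 + -3 = -6) = -6 (attained at k = 1)
  C[1][0] = min over k of (A[1][0] + B[0][0] = 2 + 7 = 9, A[1][1] + B[1][0] = 6 + 0 = 6) = 6 (attained at k = 1)
  C[1][1] = min over k of (A[1][0] + B[0][1] = 2 + 7 = 9, A[1][1] + B[1][1] = 6 + -3 = 3) = 3 (attained at k = 1)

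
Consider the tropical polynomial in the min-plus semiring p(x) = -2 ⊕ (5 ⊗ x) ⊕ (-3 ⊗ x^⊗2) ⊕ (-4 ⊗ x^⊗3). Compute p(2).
p(2) = -2

A tropical monomial a ⊗ x^⊗i evaluates to a + i · x. Evaluating each term at x = 2:
  Term 0 contributes -2 + 0 · 2 = -2
  Term 1 contributes 5 + 1 · 2 = 7
  Term 2 contributes -3 + 2 · 2 = 1
  Term 3 contributes -4 + 3 · 2 = 2
p(2) = ⊕ of these = min[-2, 7, 1, 2] = -2.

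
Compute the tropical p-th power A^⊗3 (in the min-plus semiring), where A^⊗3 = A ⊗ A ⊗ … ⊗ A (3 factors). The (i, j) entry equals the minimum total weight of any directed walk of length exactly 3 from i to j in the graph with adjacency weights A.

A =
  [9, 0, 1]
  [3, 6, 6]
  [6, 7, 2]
A^⊗3 =
  [9, 3, 4]
  [6, 9, 6]
  [9, 8, 6]

Each entry (A^⊗3)_ij equals the minimum over all length-3 walks i = v_0 → v_1 → … → v_3 = j of Σ_t A[v_t][v_{t+1}]. For example, for (i, j) = (0, 2) we minimise over 9 possible intermediate vertex sequences; the minimum is 4, attained along the walk 0 → 1 → 0 → 2.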